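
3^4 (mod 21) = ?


3^1 mod 21 = 3
3^2 mod 21 = 9
3^3 mod 21 = 6
3^4 mod 21 = 18


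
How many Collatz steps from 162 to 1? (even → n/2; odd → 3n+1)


162 → 81 → 244 → 122 → 61 → 184 → 92 → 46 → 23 → 70 → 35 → 106 → 53 → 160 → 80 → 40 → 20 → 10 → 5 → 16 → 8 → 4 → 2 → 1
Total steps = 23

23 steps


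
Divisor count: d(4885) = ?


4885 = 5^1 × 977^1
d(4885) = (1+1) × (1+1) = 4

4 divisors


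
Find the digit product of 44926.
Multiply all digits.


4 × 4 × 9 × 2 × 6 = 1728


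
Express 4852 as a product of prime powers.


4852 / 2 = 2426
2426 / 2 = 1213
1213 / 1213 = 1
4852 = 2^2 × 1213


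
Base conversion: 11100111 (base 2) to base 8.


11100111 (base 2) = 231 (decimal)
231 (decimal) = 347 (base 8)


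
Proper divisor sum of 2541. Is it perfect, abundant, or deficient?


Proper divisors: 1, 3, 7, 11, 21, 33, 77, 121, 231, 363, 847
Sum = 1 + 3 + 7 + 11 + 21 + 33 + 77 + 121 + 231 + 363 + 847 = 1715
1715 < 2541 → deficient

s(2541) = 1715 (deficient)


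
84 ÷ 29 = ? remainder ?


84 = 29 * 2 + 26
Check: 58 + 26 = 84

q = 2, r = 26


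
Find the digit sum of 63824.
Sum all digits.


6 + 3 + 8 + 2 + 4 = 23


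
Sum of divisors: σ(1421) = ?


Divisors of 1421: 1, 7, 29, 49, 203, 1421
Sum = 1 + 7 + 29 + 49 + 203 + 1421 = 1710

σ(1421) = 1710


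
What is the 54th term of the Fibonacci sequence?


Sequence: 1, 1, 2, 3, 5, 8, 13, 21, 34, 55, 89, 144, 233, 377, 610, 987, 1597, 2584, 4181, 6765, 10946, 17711, 28657, 46368, 75025, 121393, 196418, 317811, 514229, 832040, 1346269, 2178309, 3524578, 5702887, 9227465, 14930352, 24157817, 39088169, 63245986, 102334155, 165580141, 267914296, 433494437, 701408733, 1134903170, 1836311903, 2971215073, 4807526976, 7778742049, 12586269025, 20365011074, 32951280099, 53316291173, 86267571272
F(54) = 86267571272


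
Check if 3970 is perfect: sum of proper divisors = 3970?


Proper divisors of 3970: 1, 2, 5, 10, 397, 794, 1985
Sum = 1 + 2 + 5 + 10 + 397 + 794 + 1985 = 3194

No, 3970 is not perfect (3194 ≠ 3970)


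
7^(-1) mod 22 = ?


Use the extended Euclidean algorithm on (22, 7); each row r = 22*s + 7*t:
r=22, s=1, t=0
r=7, s=0, t=1
q=3: r=1, s=1, t=-3   [22*(1) + 7*(-3) = 1]
q=7: r=0, s=-7, t=22   [22*(-7) + 7*(22) = 0]
GCD = 1 with t = -3, so 7*(-3) ≡ 1 (mod 22)
Inverse = -3 mod 22 = 19
Check: 7 * 19 = 133 ≡ 1 (mod 22)

7^(-1) ≡ 19 (mod 22)


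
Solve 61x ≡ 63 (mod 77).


GCD(61, 77) = 1, unique solution
a^(-1) mod 77 = 24
x = 24 * 63 mod 77 = 49

x ≡ 49 (mod 77)


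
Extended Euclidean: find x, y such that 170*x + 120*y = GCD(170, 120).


Tabular extended Euclidean (each row: r = 170*s + 120*t):
r=170, s=1, t=0
r=120, s=0, t=1
q=1: r=50, s=1, t=-1   [170*(1) + 120*(-1) = 50]
q=2: r=20, s=-2, t=3   [170*(-2) + 120*(3) = 20]
q=2: r=10, s=5, t=-7   [170*(5) + 120*(-7) = 10]
q=2: r=0, s=-12, t=17   [170*(-12) + 120*(17) = 0]
GCD = 10; from the row with r=10: x=5, y=-7
Check: 170*(5) + 120*(-7) = 850 - 840 = 10

GCD = 10, x = 5, y = -7


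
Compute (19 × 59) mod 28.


19 × 59 = 1121
1121 mod 28 = 1


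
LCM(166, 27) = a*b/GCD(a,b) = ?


GCD(166, 27) = 1
LCM = 166*27/1 = 4482/1 = 4482

LCM = 4482


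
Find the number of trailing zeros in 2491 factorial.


floor(2491/5) = 498
floor(2491/25) = 99
floor(2491/125) = 19
floor(2491/625) = 3
Total = 619

619 trailing zeros


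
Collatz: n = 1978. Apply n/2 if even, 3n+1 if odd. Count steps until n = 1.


1978 → 989 → 2968 → 1484 → 742 → 371 → 1114 → 557 → 1672 → 836 → 418 → 209 → 628 → 314 → 157 → 472 → 236 → 118 → 59 → 178 → 89 → 268 → 134 → 67 → 202 → 101 → 304 → 152 → 76 → 38 → 19 → 58 → 29 → 88 → 44 → 22 → 11 → 34 → 17 → 52 → 26 → 13 → 40 → 20 → 10 → 5 → 16 → 8 → 4 → 2 → 1
Total steps = 50

50 steps


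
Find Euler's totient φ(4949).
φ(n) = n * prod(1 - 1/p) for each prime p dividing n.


4949 = 7^2 × 101
Prime factors: 7, 101
φ(4949) = 4949 × (1-1/7) × (1-1/101)
= 4949 × 6/7 × 100/101 = 4200

φ(4949) = 4200


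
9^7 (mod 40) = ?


9^1 mod 40 = 9
9^2 mod 40 = 1
9^3 mod 40 = 9
9^4 mod 40 = 1
9^5 mod 40 = 9
9^6 mod 40 = 1
9^7 mod 40 = 9


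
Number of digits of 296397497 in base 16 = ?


296397497 in base 16 = 11AAAAB9
Number of digits = 8

8 digits (base 16)


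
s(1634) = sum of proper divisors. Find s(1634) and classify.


Proper divisors: 1, 2, 19, 38, 43, 86, 817
Sum = 1 + 2 + 19 + 38 + 43 + 86 + 817 = 1006
1006 < 1634 → deficient

s(1634) = 1006 (deficient)


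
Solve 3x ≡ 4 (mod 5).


GCD(3, 5) = 1, unique solution
a^(-1) mod 5 = 2
x = 2 * 4 mod 5 = 3

x ≡ 3 (mod 5)


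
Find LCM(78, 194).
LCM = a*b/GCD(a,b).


GCD(78, 194) = 2
LCM = 78*194/2 = 15132/2 = 7566

LCM = 7566


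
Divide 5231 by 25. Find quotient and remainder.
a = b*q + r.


5231 = 25 * 209 + 6
Check: 5225 + 6 = 5231

q = 209, r = 6


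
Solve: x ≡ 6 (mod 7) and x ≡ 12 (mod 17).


M = 7*17 = 119
M1 = M/7 = 17, M2 = M/17 = 7
M1^(-1) mod 7 = 5, M2^(-1) mod 17 = 5
x = 6*17*5 + 12*7*5 = 930
930 mod 119 = 97
Check: 97 mod 7 = 6 ✓, 97 mod 17 = 12 ✓

x ≡ 97 (mod 119)


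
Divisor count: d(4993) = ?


4993 = 4993^1
d(4993) = (1+1) = 2

2 divisors


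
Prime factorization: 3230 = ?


3230 / 2 = 1615
1615 / 5 = 323
323 / 17 = 19
19 / 19 = 1
3230 = 2 × 5 × 17 × 19


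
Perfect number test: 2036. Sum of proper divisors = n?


Proper divisors of 2036: 1, 2, 4, 509, 1018
Sum = 1 + 2 + 4 + 509 + 1018 = 1534

No, 2036 is not perfect (1534 ≠ 2036)


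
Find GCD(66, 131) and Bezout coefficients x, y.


Tabular extended Euclidean (each row: r = 66*s + 131*t):
r=66, s=1, t=0
r=131, s=0, t=1
q=0: r=66, s=1, t=0   [66*(1) + 131*(0) = 66]
q=1: r=65, s=-1, t=1   [66*(-1) + 131*(1) = 65]
q=1: r=1, s=2, t=-1   [66*(2) + 131*(-1) = 1]
q=65: r=0, s=-131, t=66   [66*(-131) + 131*(66) = 0]
GCD = 1; from the row with r=1: x=2, y=-1
Check: 66*(2) + 131*(-1) = 132 - 131 = 1

GCD = 1, x = 2, y = -1


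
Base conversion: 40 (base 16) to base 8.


40 (base 16) = 64 (decimal)
64 (decimal) = 100 (base 8)


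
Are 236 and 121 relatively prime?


Euclidean algorithm:
236 = 1 * 121 + 115
121 = 1 * 115 + 6
115 = 19 * 6 + 1
6 = 6 * 1 + 0
GCD(236, 121) = 1

Yes, coprime (GCD = 1)


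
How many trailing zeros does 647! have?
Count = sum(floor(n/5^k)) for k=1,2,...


floor(647/5) = 129
floor(647/25) = 25
floor(647/125) = 5
floor(647/625) = 1
Total = 160

160 trailing zeros


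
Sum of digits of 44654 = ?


4 + 4 + 6 + 5 + 4 = 23


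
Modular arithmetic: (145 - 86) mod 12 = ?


145 - 86 = 59
59 mod 12 = 11


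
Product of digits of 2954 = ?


2 × 9 × 5 × 4 = 360


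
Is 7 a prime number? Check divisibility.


Check divisors up to sqrt(7) = 2.6458
No divisors found.
7 is prime.

Yes, 7 is prime


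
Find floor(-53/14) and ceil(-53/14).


-53/14 = -3.7857
floor = -4
ceil = -3

floor = -4, ceil = -3


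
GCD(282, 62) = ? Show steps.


282 = 4 * 62 + 34
62 = 1 * 34 + 28
34 = 1 * 28 + 6
28 = 4 * 6 + 4
6 = 1 * 4 + 2
4 = 2 * 2 + 0
GCD = 2


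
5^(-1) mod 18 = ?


Use the extended Euclidean algorithm on (18, 5); each row r = 18*s + 5*t:
r=18, s=1, t=0
r=5, s=0, t=1
q=3: r=3, s=1, t=-3   [18*(1) + 5*(-3) = 3]
q=1: r=2, s=-1, t=4   [18*(-1) + 5*(4) = 2]
q=1: r=1, s=2, t=-7   [18*(2) + 5*(-7) = 1]
q=2: r=0, s=-5, t=18   [18*(-5) + 5*(18) = 0]
GCD = 1 with t = -7, so 5*(-7) ≡ 1 (mod 18)
Inverse = -7 mod 18 = 11
Check: 5 * 11 = 55 ≡ 1 (mod 18)

5^(-1) ≡ 11 (mod 18)


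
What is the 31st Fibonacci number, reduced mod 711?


F(k) mod 711 for k=1..31:
1, 1, 2, 3, 5, 8, 13, 21, 34, 55, 89, 144, 233, 377, 610, 276, 175, 451, 626, 366, 281, 647, 217, 153, 370, 523, 182, 705, 176, 170, 346
F(31) mod 711 = 346


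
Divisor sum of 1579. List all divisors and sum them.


Divisors of 1579: 1, 1579
Sum = 1 + 1579 = 1580

σ(1579) = 1580


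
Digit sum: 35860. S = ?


3 + 5 + 8 + 6 + 0 = 22


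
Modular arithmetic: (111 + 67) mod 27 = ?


111 + 67 = 178
178 mod 27 = 16


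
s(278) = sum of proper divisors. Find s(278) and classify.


Proper divisors: 1, 2, 139
Sum = 1 + 2 + 139 = 142
142 < 278 → deficient

s(278) = 142 (deficient)


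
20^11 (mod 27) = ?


20^1 mod 27 = 20
20^2 mod 27 = 22
20^3 mod 27 = 8
20^4 mod 27 = 25
20^5 mod 27 = 14
20^6 mod 27 = 10
20^7 mod 27 = 11
20^8 mod 27 = 4
20^9 mod 27 = 26
20^10 mod 27 = 7
20^11 mod 27 = 5


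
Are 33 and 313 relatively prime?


Euclidean algorithm:
313 = 9 * 33 + 16
33 = 2 * 16 + 1
16 = 16 * 1 + 0
GCD(33, 313) = 1

Yes, coprime (GCD = 1)


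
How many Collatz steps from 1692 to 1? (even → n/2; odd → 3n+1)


1692 → 846 → 423 → 1270 → 635 → 1906 → 953 → 2860 → 1430 → 715 → 2146 → 1073 → 3220 → 1610 → 805 → 2416 → 1208 → 604 → 302 → 151 → 454 → 227 → 682 → 341 → 1024 → 512 → 256 → 128 → 64 → 32 → 16 → 8 → 4 → 2 → 1
Total steps = 34

34 steps


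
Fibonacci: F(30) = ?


Sequence: 1, 1, 2, 3, 5, 8, 13, 21, 34, 55, 89, 144, 233, 377, 610, 987, 1597, 2584, 4181, 6765, 10946, 17711, 28657, 46368, 75025, 121393, 196418, 317811, 514229, 832040
F(30) = 832040


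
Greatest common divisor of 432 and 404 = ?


432 = 1 * 404 + 28
404 = 14 * 28 + 12
28 = 2 * 12 + 4
12 = 3 * 4 + 0
GCD = 4


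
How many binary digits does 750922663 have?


750922663 in base 2 = 101100110000100010101110100111
Number of digits = 30

30 digits (base 2)


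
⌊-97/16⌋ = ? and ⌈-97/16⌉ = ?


-97/16 = -6.0625
floor = -7
ceil = -6

floor = -7, ceil = -6


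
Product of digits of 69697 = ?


6 × 9 × 6 × 9 × 7 = 20412


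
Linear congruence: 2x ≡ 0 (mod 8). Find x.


GCD(2, 8) = 2 divides 0
Divide: 1x ≡ 0 (mod 4)
x ≡ 0 (mod 4)


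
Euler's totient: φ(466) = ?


466 = 2 × 233
Prime factors: 2, 233
φ(466) = 466 × (1-1/2) × (1-1/233)
= 466 × 1/2 × 232/233 = 232

φ(466) = 232


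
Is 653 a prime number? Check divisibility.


Check divisors up to sqrt(653) = 25.5539
No divisors found.
653 is prime.

Yes, 653 is prime


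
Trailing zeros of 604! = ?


floor(604/5) = 120
floor(604/25) = 24
floor(604/125) = 4
Total = 148

148 trailing zeros


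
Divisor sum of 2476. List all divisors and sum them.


Divisors of 2476: 1, 2, 4, 619, 1238, 2476
Sum = 1 + 2 + 4 + 619 + 1238 + 2476 = 4340

σ(2476) = 4340


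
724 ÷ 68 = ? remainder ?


724 = 68 * 10 + 44
Check: 680 + 44 = 724

q = 10, r = 44


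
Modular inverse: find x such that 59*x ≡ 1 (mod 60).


Use the extended Euclidean algorithm on (60, 59); each row r = 60*s + 59*t:
r=60, s=1, t=0
r=59, s=0, t=1
q=1: r=1, s=1, t=-1   [60*(1) + 59*(-1) = 1]
q=59: r=0, s=-59, t=60   [60*(-59) + 59*(60) = 0]
GCD = 1 with t = -1, so 59*(-1) ≡ 1 (mod 60)
Inverse = -1 mod 60 = 59
Check: 59 * 59 = 3481 ≡ 1 (mod 60)

59^(-1) ≡ 59 (mod 60)


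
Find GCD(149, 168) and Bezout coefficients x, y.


Tabular extended Euclidean (each row: r = 149*s + 168*t):
r=149, s=1, t=0
r=168, s=0, t=1
q=0: r=149, s=1, t=0   [149*(1) + 168*(0) = 149]
q=1: r=19, s=-1, t=1   [149*(-1) + 168*(1) = 19]
q=7: r=16, s=8, t=-7   [149*(8) + 168*(-7) = 16]
q=1: r=3, s=-9, t=8   [149*(-9) + 168*(8) = 3]
q=5: r=1, s=53, t=-47   [149*(53) + 168*(-47) = 1]
q=3: r=0, s=-168, t=149   [149*(-168) + 168*(149) = 0]
GCD = 1; from the row with r=1: x=53, y=-47
Check: 149*(53) + 168*(-47) = 7897 - 7896 = 1

GCD = 1, x = 53, y = -47


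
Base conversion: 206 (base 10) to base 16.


206 (base 10) = 206 (decimal)
206 (decimal) = CE (base 16)


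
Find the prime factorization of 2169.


2169 / 3 = 723
723 / 3 = 241
241 / 241 = 1
2169 = 3^2 × 241


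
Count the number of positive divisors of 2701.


2701 = 37^1 × 73^1
d(2701) = (1+1) × (1+1) = 4

4 divisors


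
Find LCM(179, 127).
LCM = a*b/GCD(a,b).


GCD(179, 127) = 1
LCM = 179*127/1 = 22733/1 = 22733

LCM = 22733


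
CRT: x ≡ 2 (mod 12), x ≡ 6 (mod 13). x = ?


M = 12*13 = 156
M1 = M/12 = 13, M2 = M/13 = 12
M1^(-1) mod 12 = 1, M2^(-1) mod 13 = 12
x = 2*13*1 + 6*12*12 = 890
890 mod 156 = 110
Check: 110 mod 12 = 2 ✓, 110 mod 13 = 6 ✓

x ≡ 110 (mod 156)


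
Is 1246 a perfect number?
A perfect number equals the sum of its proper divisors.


Proper divisors of 1246: 1, 2, 7, 14, 89, 178, 623
Sum = 1 + 2 + 7 + 14 + 89 + 178 + 623 = 914

No, 1246 is not perfect (914 ≠ 1246)


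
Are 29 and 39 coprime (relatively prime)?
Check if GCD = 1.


Euclidean algorithm:
39 = 1 * 29 + 10
29 = 2 * 10 + 9
10 = 1 * 9 + 1
9 = 9 * 1 + 0
GCD(29, 39) = 1

Yes, coprime (GCD = 1)


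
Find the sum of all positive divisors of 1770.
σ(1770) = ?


Divisors of 1770: 1, 2, 3, 5, 6, 10, 15, 30, 59, 118, 177, 295, 354, 590, 885, 1770
Sum = 1 + 2 + 3 + 5 + 6 + 10 + 15 + 30 + 59 + 118 + 177 + 295 + 354 + 590 + 885 + 1770 = 4320

σ(1770) = 4320


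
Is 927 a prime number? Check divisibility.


927 / 3 = 309 (exact division)
927 is NOT prime.

No, 927 is not prime


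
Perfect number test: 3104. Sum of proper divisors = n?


Proper divisors of 3104: 1, 2, 4, 8, 16, 32, 97, 194, 388, 776, 1552
Sum = 1 + 2 + 4 + 8 + 16 + 32 + 97 + 194 + 388 + 776 + 1552 = 3070

No, 3104 is not perfect (3070 ≠ 3104)


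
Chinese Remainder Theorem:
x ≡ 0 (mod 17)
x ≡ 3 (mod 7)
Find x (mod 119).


M = 17*7 = 119
M1 = M/17 = 7, M2 = M/7 = 17
M1^(-1) mod 17 = 5, M2^(-1) mod 7 = 5
x = 0*7*5 + 3*17*5 = 255
255 mod 119 = 17
Check: 17 mod 17 = 0 ✓, 17 mod 7 = 3 ✓

x ≡ 17 (mod 119)


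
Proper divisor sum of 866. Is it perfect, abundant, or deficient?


Proper divisors: 1, 2, 433
Sum = 1 + 2 + 433 = 436
436 < 866 → deficient

s(866) = 436 (deficient)


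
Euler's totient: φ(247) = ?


247 = 13 × 19
Prime factors: 13, 19
φ(247) = 247 × (1-1/13) × (1-1/19)
= 247 × 12/13 × 18/19 = 216

φ(247) = 216


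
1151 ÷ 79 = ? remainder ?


1151 = 79 * 14 + 45
Check: 1106 + 45 = 1151

q = 14, r = 45


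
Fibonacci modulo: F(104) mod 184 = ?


F(k) mod 184 for k=1..104:
1, 1, 2, 3, 5, 8, 13, 21, 34, 55, 89, 144, 49, 9, 58, 67, 125, 8, 133, 141, 90, 47, 137, 0, 137, 137, 90, 43, 133, 176, 125, 117, 58, 175, 49, 40, 89, 129, 34, 163, 13, 176, 5, 181, 2, 183, 1, 0, 1, 1, 2, 3, 5, 8, 13, 21, 34, 55, 89, 144, 49, 9, 58, 67, 125, 8, 133, 141, 90, 47, 137, 0, 137, 137, 90, 43, 133, 176, 125, 117, 58, 175, 49, 40, 89, 129, 34, 163, 13, 176, 5, 181, 2, 183, 1, 0, 1, 1, 2, 3, 5, 8, 13, 21
F(104) mod 184 = 21


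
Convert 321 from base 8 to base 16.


321 (base 8) = 209 (decimal)
209 (decimal) = D1 (base 16)


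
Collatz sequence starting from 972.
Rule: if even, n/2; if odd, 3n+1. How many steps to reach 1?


972 → 486 → 243 → 730 → 365 → 1096 → 548 → 274 → 137 → 412 → 206 → 103 → 310 → 155 → 466 → 233 → 700 → 350 → 175 → 526 → 263 → 790 → 395 → 1186 → 593 → 1780 → 890 → 445 → 1336 → 668 → 334 → 167 → 502 → 251 → 754 → 377 → 1132 → 566 → 283 → 850 → 425 → 1276 → 638 → 319 → 958 → 479 → 1438 → 719 → 2158 → 1079 → 3238 → 1619 → 4858 → 2429 → 7288 → 3644 → 1822 → 911 → 2734 → 1367 → 4102 → 2051 → 6154 → 3077 → 9232 → 4616 → 2308 → 1154 → 577 → 1732 → 866 → 433 → 1300 → 650 → 325 → 976 → 488 → 244 → 122 → 61 → 184 → 92 → 46 → 23 → 70 → 35 → 106 → 53 → 160 → 80 → 40 → 20 → 10 → 5 → 16 → 8 → 4 → 2 → 1
Total steps = 98

98 steps


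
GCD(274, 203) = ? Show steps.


274 = 1 * 203 + 71
203 = 2 * 71 + 61
71 = 1 * 61 + 10
61 = 6 * 10 + 1
10 = 10 * 1 + 0
GCD = 1


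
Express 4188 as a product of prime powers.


4188 / 2 = 2094
2094 / 2 = 1047
1047 / 3 = 349
349 / 349 = 1
4188 = 2^2 × 3 × 349


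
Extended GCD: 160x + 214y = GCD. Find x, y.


Tabular extended Euclidean (each row: r = 160*s + 214*t):
r=160, s=1, t=0
r=214, s=0, t=1
q=0: r=160, s=1, t=0   [160*(1) + 214*(0) = 160]
q=1: r=54, s=-1, t=1   [160*(-1) + 214*(1) = 54]
q=2: r=52, s=3, t=-2   [160*(3) + 214*(-2) = 52]
q=1: r=2, s=-4, t=3   [160*(-4) + 214*(3) = 2]
q=26: r=0, s=107, t=-80   [160*(107) + 214*(-80) = 0]
GCD = 2; from the row with r=2: x=-4, y=3
Check: 160*(-4) + 214*(3) = -640 + 642 = 2

GCD = 2, x = -4, y = 3


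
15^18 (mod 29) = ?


15^1 mod 29 = 15
15^2 mod 29 = 22
15^3 mod 29 = 11
15^4 mod 29 = 20
15^5 mod 29 = 10
15^6 mod 29 = 5
15^7 mod 29 = 17
15^8 mod 29 = 23
15^9 mod 29 = 26
15^10 mod 29 = 13
15^11 mod 29 = 21
15^12 mod 29 = 25
15^13 mod 29 = 27
15^14 mod 29 = 28
15^15 mod 29 = 14
15^16 mod 29 = 7
15^17 mod 29 = 18
15^18 mod 29 = 9


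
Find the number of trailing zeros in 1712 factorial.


floor(1712/5) = 342
floor(1712/25) = 68
floor(1712/125) = 13
floor(1712/625) = 2
Total = 425

425 trailing zeros


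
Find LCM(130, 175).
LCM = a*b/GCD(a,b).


GCD(130, 175) = 5
LCM = 130*175/5 = 22750/5 = 4550

LCM = 4550


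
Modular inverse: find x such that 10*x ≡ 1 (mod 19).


Use the extended Euclidean algorithm on (19, 10); each row r = 19*s + 10*t:
r=19, s=1, t=0
r=10, s=0, t=1
q=1: r=9, s=1, t=-1   [19*(1) + 10*(-1) = 9]
q=1: r=1, s=-1, t=2   [19*(-1) + 10*(2) = 1]
q=9: r=0, s=10, t=-19   [19*(10) + 10*(-19) = 0]
GCD = 1 with t = 2, so 10*(2) ≡ 1 (mod 19)
Inverse = 2 mod 19 = 2
Check: 10 * 2 = 20 ≡ 1 (mod 19)

10^(-1) ≡ 2 (mod 19)


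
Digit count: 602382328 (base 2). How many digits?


602382328 in base 2 = 100011111001111001111111111000
Number of digits = 30

30 digits (base 2)


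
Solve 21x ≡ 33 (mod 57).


GCD(21, 57) = 3 divides 33
Divide: 7x ≡ 11 (mod 19)
x ≡ 7 (mod 19)


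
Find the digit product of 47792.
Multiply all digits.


4 × 7 × 7 × 9 × 2 = 3528


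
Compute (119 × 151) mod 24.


119 × 151 = 17969
17969 mod 24 = 17


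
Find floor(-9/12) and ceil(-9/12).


-9/12 = -0.7500
floor = -1
ceil = 0

floor = -1, ceil = 0


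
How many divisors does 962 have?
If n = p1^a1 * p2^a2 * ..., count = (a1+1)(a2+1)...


962 = 2^1 × 13^1 × 37^1
d(962) = (1+1) × (1+1) × (1+1) = 8

8 divisors


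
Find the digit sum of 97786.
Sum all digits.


9 + 7 + 7 + 8 + 6 = 37


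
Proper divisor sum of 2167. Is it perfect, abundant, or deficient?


Proper divisors: 1, 11, 197
Sum = 1 + 11 + 197 = 209
209 < 2167 → deficient

s(2167) = 209 (deficient)


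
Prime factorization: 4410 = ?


4410 / 2 = 2205
2205 / 3 = 735
735 / 3 = 245
245 / 5 = 49
49 / 7 = 7
7 / 7 = 1
4410 = 2 × 3^2 × 5 × 7^2


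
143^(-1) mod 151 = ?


Use the extended Euclidean algorithm on (151, 143); each row r = 151*s + 143*t:
r=151, s=1, t=0
r=143, s=0, t=1
q=1: r=8, s=1, t=-1   [151*(1) + 143*(-1) = 8]
q=17: r=7, s=-17, t=18   [151*(-17) + 143*(18) = 7]
q=1: r=1, s=18, t=-19   [151*(18) + 143*(-19) = 1]
q=7: r=0, s=-143, t=151   [151*(-143) + 143*(151) = 0]
GCD = 1 with t = -19, so 143*(-19) ≡ 1 (mod 151)
Inverse = -19 mod 151 = 132
Check: 143 * 132 = 18876 ≡ 1 (mod 151)

143^(-1) ≡ 132 (mod 151)


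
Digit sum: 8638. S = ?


8 + 6 + 3 + 8 = 25


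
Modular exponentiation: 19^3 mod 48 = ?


19^1 mod 48 = 19
19^2 mod 48 = 25
19^3 mod 48 = 43


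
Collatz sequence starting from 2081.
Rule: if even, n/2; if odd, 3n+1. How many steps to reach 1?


2081 → 6244 → 3122 → 1561 → 4684 → 2342 → 1171 → 3514 → 1757 → 5272 → 2636 → 1318 → 659 → 1978 → 989 → 2968 → 1484 → 742 → 371 → 1114 → 557 → 1672 → 836 → 418 → 209 → 628 → 314 → 157 → 472 → 236 → 118 → 59 → 178 → 89 → 268 → 134 → 67 → 202 → 101 → 304 → 152 → 76 → 38 → 19 → 58 → 29 → 88 → 44 → 22 → 11 → 34 → 17 → 52 → 26 → 13 → 40 → 20 → 10 → 5 → 16 → 8 → 4 → 2 → 1
Total steps = 63

63 steps


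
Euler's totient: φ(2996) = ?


2996 = 2^2 × 7 × 107
Prime factors: 2, 7, 107
φ(2996) = 2996 × (1-1/2) × (1-1/7) × (1-1/107)
= 2996 × 1/2 × 6/7 × 106/107 = 1272

φ(2996) = 1272


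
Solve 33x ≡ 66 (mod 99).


GCD(33, 99) = 33 divides 66
Divide: 1x ≡ 2 (mod 3)
x ≡ 2 (mod 3)


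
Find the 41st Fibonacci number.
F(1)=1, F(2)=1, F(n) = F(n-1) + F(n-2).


Sequence: 1, 1, 2, 3, 5, 8, 13, 21, 34, 55, 89, 144, 233, 377, 610, 987, 1597, 2584, 4181, 6765, 10946, 17711, 28657, 46368, 75025, 121393, 196418, 317811, 514229, 832040, 1346269, 2178309, 3524578, 5702887, 9227465, 14930352, 24157817, 39088169, 63245986, 102334155, 165580141
F(41) = 165580141


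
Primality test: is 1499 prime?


Check divisors up to sqrt(1499) = 38.7169
No divisors found.
1499 is prime.

Yes, 1499 is prime


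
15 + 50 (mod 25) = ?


15 + 50 = 65
65 mod 25 = 15


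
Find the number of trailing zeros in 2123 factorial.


floor(2123/5) = 424
floor(2123/25) = 84
floor(2123/125) = 16
floor(2123/625) = 3
Total = 527

527 trailing zeros


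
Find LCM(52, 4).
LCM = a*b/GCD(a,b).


GCD(52, 4) = 4
LCM = 52*4/4 = 208/4 = 52

LCM = 52


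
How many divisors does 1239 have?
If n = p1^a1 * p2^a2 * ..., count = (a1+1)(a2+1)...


1239 = 3^1 × 7^1 × 59^1
d(1239) = (1+1) × (1+1) × (1+1) = 8

8 divisors


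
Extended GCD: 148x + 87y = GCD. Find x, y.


Tabular extended Euclidean (each row: r = 148*s + 87*t):
r=148, s=1, t=0
r=87, s=0, t=1
q=1: r=61, s=1, t=-1   [148*(1) + 87*(-1) = 61]
q=1: r=26, s=-1, t=2   [148*(-1) + 87*(2) = 26]
q=2: r=9, s=3, t=-5   [148*(3) + 87*(-5) = 9]
q=2: r=8, s=-7, t=12   [148*(-7) + 87*(12) = 8]
q=1: r=1, s=10, t=-17   [148*(10) + 87*(-17) = 1]
q=8: r=0, s=-87, t=148   [148*(-87) + 87*(148) = 0]
GCD = 1; from the row with r=1: x=10, y=-17
Check: 148*(10) + 87*(-17) = 1480 - 1479 = 1

GCD = 1, x = 10, y = -17


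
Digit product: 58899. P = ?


5 × 8 × 8 × 9 × 9 = 25920


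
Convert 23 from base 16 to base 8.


23 (base 16) = 35 (decimal)
35 (decimal) = 43 (base 8)


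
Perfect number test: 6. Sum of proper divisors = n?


Proper divisors of 6: 1, 2, 3
Sum = 1 + 2 + 3 = 6

Yes, 6 is perfect (6 = 6)


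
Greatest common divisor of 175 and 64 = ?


175 = 2 * 64 + 47
64 = 1 * 47 + 17
47 = 2 * 17 + 13
17 = 1 * 13 + 4
13 = 3 * 4 + 1
4 = 4 * 1 + 0
GCD = 1


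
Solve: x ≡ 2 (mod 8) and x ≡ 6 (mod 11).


M = 8*11 = 88
M1 = M/8 = 11, M2 = M/11 = 8
M1^(-1) mod 8 = 3, M2^(-1) mod 11 = 7
x = 2*11*3 + 6*8*7 = 402
402 mod 88 = 50
Check: 50 mod 8 = 2 ✓, 50 mod 11 = 6 ✓

x ≡ 50 (mod 88)


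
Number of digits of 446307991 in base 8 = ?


446307991 in base 8 = 3246417227
Number of digits = 10

10 digits (base 8)


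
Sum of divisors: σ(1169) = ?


Divisors of 1169: 1, 7, 167, 1169
Sum = 1 + 7 + 167 + 1169 = 1344

σ(1169) = 1344


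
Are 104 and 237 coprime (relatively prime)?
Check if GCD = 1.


Euclidean algorithm:
237 = 2 * 104 + 29
104 = 3 * 29 + 17
29 = 1 * 17 + 12
17 = 1 * 12 + 5
12 = 2 * 5 + 2
5 = 2 * 2 + 1
2 = 2 * 1 + 0
GCD(104, 237) = 1

Yes, coprime (GCD = 1)


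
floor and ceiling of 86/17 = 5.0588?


86/17 = 5.0588
floor = 5
ceil = 6

floor = 5, ceil = 6


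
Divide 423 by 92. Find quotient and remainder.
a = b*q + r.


423 = 92 * 4 + 55
Check: 368 + 55 = 423

q = 4, r = 55


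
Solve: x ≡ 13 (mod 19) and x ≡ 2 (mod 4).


M = 19*4 = 76
M1 = M/19 = 4, M2 = M/4 = 19
M1^(-1) mod 19 = 5, M2^(-1) mod 4 = 3
x = 13*4*5 + 2*19*3 = 374
374 mod 76 = 70
Check: 70 mod 19 = 13 ✓, 70 mod 4 = 2 ✓

x ≡ 70 (mod 76)


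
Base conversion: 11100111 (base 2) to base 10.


11100111 (base 2) = 231 (decimal)
231 (decimal) = 231 (base 10)


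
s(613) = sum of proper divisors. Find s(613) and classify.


Proper divisors: 1
Sum = 1 = 1
1 < 613 → deficient

s(613) = 1 (deficient)


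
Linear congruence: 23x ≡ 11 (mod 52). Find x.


GCD(23, 52) = 1, unique solution
a^(-1) mod 52 = 43
x = 43 * 11 mod 52 = 5

x ≡ 5 (mod 52)


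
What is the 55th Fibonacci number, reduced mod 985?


F(k) mod 985 for k=1..55:
1, 1, 2, 3, 5, 8, 13, 21, 34, 55, 89, 144, 233, 377, 610, 2, 612, 614, 241, 855, 111, 966, 92, 73, 165, 238, 403, 641, 59, 700, 759, 474, 248, 722, 970, 707, 692, 414, 121, 535, 656, 206, 862, 83, 945, 43, 3, 46, 49, 95, 144, 239, 383, 622, 20
F(55) mod 985 = 20


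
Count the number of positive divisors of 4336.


4336 = 2^4 × 271^1
d(4336) = (4+1) × (1+1) = 10

10 divisors


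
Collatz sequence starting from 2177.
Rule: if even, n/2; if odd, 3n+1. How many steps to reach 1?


2177 → 6532 → 3266 → 1633 → 4900 → 2450 → 1225 → 3676 → 1838 → 919 → 2758 → 1379 → 4138 → 2069 → 6208 → 3104 → 1552 → 776 → 388 → 194 → 97 → 292 → 146 → 73 → 220 → 110 → 55 → 166 → 83 → 250 → 125 → 376 → 188 → 94 → 47 → 142 → 71 → 214 → 107 → 322 → 161 → 484 → 242 → 121 → 364 → 182 → 91 → 274 → 137 → 412 → 206 → 103 → 310 → 155 → 466 → 233 → 700 → 350 → 175 → 526 → 263 → 790 → 395 → 1186 → 593 → 1780 → 890 → 445 → 1336 → 668 → 334 → 167 → 502 → 251 → 754 → 377 → 1132 → 566 → 283 → 850 → 425 → 1276 → 638 → 319 → 958 → 479 → 1438 → 719 → 2158 → 1079 → 3238 → 1619 → 4858 → 2429 → 7288 → 3644 → 1822 → 911 → 2734 → 1367 → 4102 → 2051 → 6154 → 3077 → 9232 → 4616 → 2308 → 1154 → 577 → 1732 → 866 → 433 → 1300 → 650 → 325 → 976 → 488 → 244 → 122 → 61 → 184 → 92 → 46 → 23 → 70 → 35 → 106 → 53 → 160 → 80 → 40 → 20 → 10 → 5 → 16 → 8 → 4 → 2 → 1
Total steps = 138

138 steps


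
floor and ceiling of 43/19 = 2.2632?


43/19 = 2.2632
floor = 2
ceil = 3

floor = 2, ceil = 3


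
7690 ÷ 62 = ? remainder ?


7690 = 62 * 124 + 2
Check: 7688 + 2 = 7690

q = 124, r = 2


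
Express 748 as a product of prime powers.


748 / 2 = 374
374 / 2 = 187
187 / 11 = 17
17 / 17 = 1
748 = 2^2 × 11 × 17


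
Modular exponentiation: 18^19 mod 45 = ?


18^1 mod 45 = 18
18^2 mod 45 = 9
18^3 mod 45 = 27
18^4 mod 45 = 36
18^5 mod 45 = 18
18^6 mod 45 = 9
18^7 mod 45 = 27
18^8 mod 45 = 36
18^9 mod 45 = 18
18^10 mod 45 = 9
18^11 mod 45 = 27
18^12 mod 45 = 36
18^13 mod 45 = 18
18^14 mod 45 = 9
18^15 mod 45 = 27
18^16 mod 45 = 36
18^17 mod 45 = 18
18^18 mod 45 = 9
18^19 mod 45 = 27


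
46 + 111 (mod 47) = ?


46 + 111 = 157
157 mod 47 = 16


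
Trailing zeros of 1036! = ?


floor(1036/5) = 207
floor(1036/25) = 41
floor(1036/125) = 8
floor(1036/625) = 1
Total = 257

257 trailing zeros


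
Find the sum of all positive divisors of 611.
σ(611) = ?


Divisors of 611: 1, 13, 47, 611
Sum = 1 + 13 + 47 + 611 = 672

σ(611) = 672


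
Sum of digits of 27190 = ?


2 + 7 + 1 + 9 + 0 = 19


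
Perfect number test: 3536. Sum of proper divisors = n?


Proper divisors of 3536: 1, 2, 4, 8, 13, 16, 17, 26, 34, 52, 68, 104, 136, 208, 221, 272, 442, 884, 1768
Sum = 1 + 2 + 4 + 8 + 13 + 16 + 17 + 26 + 34 + 52 + 68 + 104 + 136 + 208 + 221 + 272 + 442 + 884 + 1768 = 4276

No, 3536 is not perfect (4276 ≠ 3536)


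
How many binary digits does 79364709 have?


79364709 in base 2 = 100101110110000001001100101
Number of digits = 27

27 digits (base 2)


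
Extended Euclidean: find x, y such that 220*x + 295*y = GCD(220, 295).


Tabular extended Euclidean (each row: r = 220*s + 295*t):
r=220, s=1, t=0
r=295, s=0, t=1
q=0: r=220, s=1, t=0   [220*(1) + 295*(0) = 220]
q=1: r=75, s=-1, t=1   [220*(-1) + 295*(1) = 75]
q=2: r=70, s=3, t=-2   [220*(3) + 295*(-2) = 70]
q=1: r=5, s=-4, t=3   [220*(-4) + 295*(3) = 5]
q=14: r=0, s=59, t=-44   [220*(59) + 295*(-44) = 0]
GCD = 5; from the row with r=5: x=-4, y=3
Check: 220*(-4) + 295*(3) = -880 + 885 = 5

GCD = 5, x = -4, y = 3


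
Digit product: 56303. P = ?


5 × 6 × 3 × 0 × 3 = 0


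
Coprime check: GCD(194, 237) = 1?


Euclidean algorithm:
237 = 1 * 194 + 43
194 = 4 * 43 + 22
43 = 1 * 22 + 21
22 = 1 * 21 + 1
21 = 21 * 1 + 0
GCD(194, 237) = 1

Yes, coprime (GCD = 1)


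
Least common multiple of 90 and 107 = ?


GCD(90, 107) = 1
LCM = 90*107/1 = 9630/1 = 9630

LCM = 9630


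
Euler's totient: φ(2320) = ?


2320 = 2^4 × 5 × 29
Prime factors: 2, 5, 29
φ(2320) = 2320 × (1-1/2) × (1-1/5) × (1-1/29)
= 2320 × 1/2 × 4/5 × 28/29 = 896

φ(2320) = 896


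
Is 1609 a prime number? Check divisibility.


Check divisors up to sqrt(1609) = 40.1123
No divisors found.
1609 is prime.

Yes, 1609 is prime


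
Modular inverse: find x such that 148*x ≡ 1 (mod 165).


Use the extended Euclidean algorithm on (165, 148); each row r = 165*s + 148*t:
r=165, s=1, t=0
r=148, s=0, t=1
q=1: r=17, s=1, t=-1   [165*(1) + 148*(-1) = 17]
q=8: r=12, s=-8, t=9   [165*(-8) + 148*(9) = 12]
q=1: r=5, s=9, t=-10   [165*(9) + 148*(-10) = 5]
q=2: r=2, s=-26, t=29   [165*(-26) + 148*(29) = 2]
q=2: r=1, s=61, t=-68   [165*(61) + 148*(-68) = 1]
q=2: r=0, s=-148, t=165   [165*(-148) + 148*(165) = 0]
GCD = 1 with t = -68, so 148*(-68) ≡ 1 (mod 165)
Inverse = -68 mod 165 = 97
Check: 148 * 97 = 14356 ≡ 1 (mod 165)

148^(-1) ≡ 97 (mod 165)


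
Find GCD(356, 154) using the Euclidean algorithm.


356 = 2 * 154 + 48
154 = 3 * 48 + 10
48 = 4 * 10 + 8
10 = 1 * 8 + 2
8 = 4 * 2 + 0
GCD = 2


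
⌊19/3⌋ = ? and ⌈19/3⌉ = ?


19/3 = 6.3333
floor = 6
ceil = 7

floor = 6, ceil = 7


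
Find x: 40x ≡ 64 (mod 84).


GCD(40, 84) = 4 divides 64
Divide: 10x ≡ 16 (mod 21)
x ≡ 10 (mod 21)


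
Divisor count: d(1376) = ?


1376 = 2^5 × 43^1
d(1376) = (5+1) × (1+1) = 12

12 divisors


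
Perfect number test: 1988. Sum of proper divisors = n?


Proper divisors of 1988: 1, 2, 4, 7, 14, 28, 71, 142, 284, 497, 994
Sum = 1 + 2 + 4 + 7 + 14 + 28 + 71 + 142 + 284 + 497 + 994 = 2044

No, 1988 is not perfect (2044 ≠ 1988)


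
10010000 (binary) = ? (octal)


10010000 (base 2) = 144 (decimal)
144 (decimal) = 220 (base 8)


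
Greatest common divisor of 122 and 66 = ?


122 = 1 * 66 + 56
66 = 1 * 56 + 10
56 = 5 * 10 + 6
10 = 1 * 6 + 4
6 = 1 * 4 + 2
4 = 2 * 2 + 0
GCD = 2


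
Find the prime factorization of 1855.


1855 / 5 = 371
371 / 7 = 53
53 / 53 = 1
1855 = 5 × 7 × 53


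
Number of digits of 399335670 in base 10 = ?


399335670 has 9 digits in base 10
floor(log10(399335670)) + 1 = floor(8.6013) + 1 = 9

9 digits (base 10)


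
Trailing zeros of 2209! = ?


floor(2209/5) = 441
floor(2209/25) = 88
floor(2209/125) = 17
floor(2209/625) = 3
Total = 549

549 trailing zeros


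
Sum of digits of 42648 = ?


4 + 2 + 6 + 4 + 8 = 24


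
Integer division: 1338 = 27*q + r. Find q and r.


1338 = 27 * 49 + 15
Check: 1323 + 15 = 1338

q = 49, r = 15


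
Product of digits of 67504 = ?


6 × 7 × 5 × 0 × 4 = 0


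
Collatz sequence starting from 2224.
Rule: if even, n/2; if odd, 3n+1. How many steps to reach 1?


2224 → 1112 → 556 → 278 → 139 → 418 → 209 → 628 → 314 → 157 → 472 → 236 → 118 → 59 → 178 → 89 → 268 → 134 → 67 → 202 → 101 → 304 → 152 → 76 → 38 → 19 → 58 → 29 → 88 → 44 → 22 → 11 → 34 → 17 → 52 → 26 → 13 → 40 → 20 → 10 → 5 → 16 → 8 → 4 → 2 → 1
Total steps = 45

45 steps


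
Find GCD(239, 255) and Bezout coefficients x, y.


Tabular extended Euclidean (each row: r = 239*s + 255*t):
r=239, s=1, t=0
r=255, s=0, t=1
q=0: r=239, s=1, t=0   [239*(1) + 255*(0) = 239]
q=1: r=16, s=-1, t=1   [239*(-1) + 255*(1) = 16]
q=14: r=15, s=15, t=-14   [239*(15) + 255*(-14) = 15]
q=1: r=1, s=-16, t=15   [239*(-16) + 255*(15) = 1]
q=15: r=0, s=255, t=-239   [239*(255) + 255*(-239) = 0]
GCD = 1; from the row with r=1: x=-16, y=15
Check: 239*(-16) + 255*(15) = -3824 + 3825 = 1

GCD = 1, x = -16, y = 15


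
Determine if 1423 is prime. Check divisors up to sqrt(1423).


Check divisors up to sqrt(1423) = 37.7227
No divisors found.
1423 is prime.

Yes, 1423 is prime


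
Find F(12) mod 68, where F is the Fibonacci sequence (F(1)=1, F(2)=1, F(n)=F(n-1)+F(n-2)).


F(k) mod 68 for k=1..12:
1, 1, 2, 3, 5, 8, 13, 21, 34, 55, 21, 8
F(12) mod 68 = 8


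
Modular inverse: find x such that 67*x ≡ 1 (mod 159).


Use the extended Euclidean algorithm on (159, 67); each row r = 159*s + 67*t:
r=159, s=1, t=0
r=67, s=0, t=1
q=2: r=25, s=1, t=-2   [159*(1) + 67*(-2) = 25]
q=2: r=17, s=-2, t=5   [159*(-2) + 67*(5) = 17]
q=1: r=8, s=3, t=-7   [159*(3) + 67*(-7) = 8]
q=2: r=1, s=-8, t=19   [159*(-8) + 67*(19) = 1]
q=8: r=0, s=67, t=-159   [159*(67) + 67*(-159) = 0]
GCD = 1 with t = 19, so 67*(19) ≡ 1 (mod 159)
Inverse = 19 mod 159 = 19
Check: 67 * 19 = 1273 ≡ 1 (mod 159)

67^(-1) ≡ 19 (mod 159)


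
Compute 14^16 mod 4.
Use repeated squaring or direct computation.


14^1 mod 4 = 2
14^2 mod 4 = 0
14^3 mod 4 = 0
14^4 mod 4 = 0
14^5 mod 4 = 0
14^6 mod 4 = 0
14^7 mod 4 = 0
14^8 mod 4 = 0
14^9 mod 4 = 0
14^10 mod 4 = 0
14^11 mod 4 = 0
14^12 mod 4 = 0
14^13 mod 4 = 0
14^14 mod 4 = 0
14^15 mod 4 = 0
14^16 mod 4 = 0


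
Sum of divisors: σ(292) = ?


Divisors of 292: 1, 2, 4, 73, 146, 292
Sum = 1 + 2 + 4 + 73 + 146 + 292 = 518

σ(292) = 518


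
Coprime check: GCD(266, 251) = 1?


Euclidean algorithm:
266 = 1 * 251 + 15
251 = 16 * 15 + 11
15 = 1 * 11 + 4
11 = 2 * 4 + 3
4 = 1 * 3 + 1
3 = 3 * 1 + 0
GCD(266, 251) = 1

Yes, coprime (GCD = 1)


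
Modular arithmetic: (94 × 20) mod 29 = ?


94 × 20 = 1880
1880 mod 29 = 24


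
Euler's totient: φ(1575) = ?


1575 = 3^2 × 5^2 × 7
Prime factors: 3, 5, 7
φ(1575) = 1575 × (1-1/3) × (1-1/5) × (1-1/7)
= 1575 × 2/3 × 4/5 × 6/7 = 720

φ(1575) = 720


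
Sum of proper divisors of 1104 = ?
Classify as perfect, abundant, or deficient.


Proper divisors: 1, 2, 3, 4, 6, 8, 12, 16, 23, 24, 46, 48, 69, 92, 138, 184, 276, 368, 552
Sum = 1 + 2 + 3 + 4 + 6 + 8 + 12 + 16 + 23 + 24 + 46 + 48 + 69 + 92 + 138 + 184 + 276 + 368 + 552 = 1872
1872 > 1104 → abundant

s(1104) = 1872 (abundant)


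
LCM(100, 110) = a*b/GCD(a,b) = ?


GCD(100, 110) = 10
LCM = 100*110/10 = 11000/10 = 1100

LCM = 1100


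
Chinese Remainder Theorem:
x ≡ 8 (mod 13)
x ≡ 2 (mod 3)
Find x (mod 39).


M = 13*3 = 39
M1 = M/13 = 3, M2 = M/3 = 13
M1^(-1) mod 13 = 9, M2^(-1) mod 3 = 1
x = 8*3*9 + 2*13*1 = 242
242 mod 39 = 8
Check: 8 mod 13 = 8 ✓, 8 mod 3 = 2 ✓

x ≡ 8 (mod 39)


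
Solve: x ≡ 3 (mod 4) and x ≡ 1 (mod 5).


M = 4*5 = 20
M1 = M/4 = 5, M2 = M/5 = 4
M1^(-1) mod 4 = 1, M2^(-1) mod 5 = 4
x = 3*5*1 + 1*4*4 = 31
31 mod 20 = 11
Check: 11 mod 4 = 3 ✓, 11 mod 5 = 1 ✓

x ≡ 11 (mod 20)


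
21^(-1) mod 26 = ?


Use the extended Euclidean algorithm on (26, 21); each row r = 26*s + 21*t:
r=26, s=1, t=0
r=21, s=0, t=1
q=1: r=5, s=1, t=-1   [26*(1) + 21*(-1) = 5]
q=4: r=1, s=-4, t=5   [26*(-4) + 21*(5) = 1]
q=5: r=0, s=21, t=-26   [26*(21) + 21*(-26) = 0]
GCD = 1 with t = 5, so 21*(5) ≡ 1 (mod 26)
Inverse = 5 mod 26 = 5
Check: 21 * 5 = 105 ≡ 1 (mod 26)

21^(-1) ≡ 5 (mod 26)


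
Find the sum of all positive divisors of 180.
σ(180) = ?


Divisors of 180: 1, 2, 3, 4, 5, 6, 9, 10, 12, 15, 18, 20, 30, 36, 45, 60, 90, 180
Sum = 1 + 2 + 3 + 4 + 5 + 6 + 9 + 10 + 12 + 15 + 18 + 20 + 30 + 36 + 45 + 60 + 90 + 180 = 546

σ(180) = 546


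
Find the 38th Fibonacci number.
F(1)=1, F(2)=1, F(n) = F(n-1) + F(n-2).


Sequence: 1, 1, 2, 3, 5, 8, 13, 21, 34, 55, 89, 144, 233, 377, 610, 987, 1597, 2584, 4181, 6765, 10946, 17711, 28657, 46368, 75025, 121393, 196418, 317811, 514229, 832040, 1346269, 2178309, 3524578, 5702887, 9227465, 14930352, 24157817, 39088169
F(38) = 39088169


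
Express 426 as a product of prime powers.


426 / 2 = 213
213 / 3 = 71
71 / 71 = 1
426 = 2 × 3 × 71


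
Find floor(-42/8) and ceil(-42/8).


-42/8 = -5.2500
floor = -6
ceil = -5

floor = -6, ceil = -5


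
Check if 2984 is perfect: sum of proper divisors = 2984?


Proper divisors of 2984: 1, 2, 4, 8, 373, 746, 1492
Sum = 1 + 2 + 4 + 8 + 373 + 746 + 1492 = 2626

No, 2984 is not perfect (2626 ≠ 2984)


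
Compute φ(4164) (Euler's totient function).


4164 = 2^2 × 3 × 347
Prime factors: 2, 3, 347
φ(4164) = 4164 × (1-1/2) × (1-1/3) × (1-1/347)
= 4164 × 1/2 × 2/3 × 346/347 = 1384

φ(4164) = 1384


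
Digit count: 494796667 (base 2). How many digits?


494796667 in base 2 = 11101011111011111111101111011
Number of digits = 29

29 digits (base 2)


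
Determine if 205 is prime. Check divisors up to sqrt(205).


205 / 5 = 41 (exact division)
205 is NOT prime.

No, 205 is not prime


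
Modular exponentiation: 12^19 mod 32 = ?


12^1 mod 32 = 12
12^2 mod 32 = 16
12^3 mod 32 = 0
12^4 mod 32 = 0
12^5 mod 32 = 0
12^6 mod 32 = 0
12^7 mod 32 = 0
12^8 mod 32 = 0
12^9 mod 32 = 0
12^10 mod 32 = 0
12^11 mod 32 = 0
12^12 mod 32 = 0
12^13 mod 32 = 0
12^14 mod 32 = 0
12^15 mod 32 = 0
12^16 mod 32 = 0
12^17 mod 32 = 0
12^18 mod 32 = 0
12^19 mod 32 = 0


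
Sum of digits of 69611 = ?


6 + 9 + 6 + 1 + 1 = 23


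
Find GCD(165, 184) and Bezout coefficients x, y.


Tabular extended Euclidean (each row: r = 165*s + 184*t):
r=165, s=1, t=0
r=184, s=0, t=1
q=0: r=165, s=1, t=0   [165*(1) + 184*(0) = 165]
q=1: r=19, s=-1, t=1   [165*(-1) + 184*(1) = 19]
q=8: r=13, s=9, t=-8   [165*(9) + 184*(-8) = 13]
q=1: r=6, s=-10, t=9   [165*(-10) + 184*(9) = 6]
q=2: r=1, s=29, t=-26   [165*(29) + 184*(-26) = 1]
q=6: r=0, s=-184, t=165   [165*(-184) + 184*(165) = 0]
GCD = 1; from the row with r=1: x=29, y=-26
Check: 165*(29) + 184*(-26) = 4785 - 4784 = 1

GCD = 1, x = 29, y = -26


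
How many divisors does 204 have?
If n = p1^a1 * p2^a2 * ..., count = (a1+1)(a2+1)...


204 = 2^2 × 3^1 × 17^1
d(204) = (2+1) × (1+1) × (1+1) = 12

12 divisors


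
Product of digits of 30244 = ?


3 × 0 × 2 × 4 × 4 = 0


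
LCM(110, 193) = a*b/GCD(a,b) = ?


GCD(110, 193) = 1
LCM = 110*193/1 = 21230/1 = 21230

LCM = 21230


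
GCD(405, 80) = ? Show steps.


405 = 5 * 80 + 5
80 = 16 * 5 + 0
GCD = 5


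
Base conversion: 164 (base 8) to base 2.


164 (base 8) = 116 (decimal)
116 (decimal) = 1110100 (base 2)


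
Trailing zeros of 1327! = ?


floor(1327/5) = 265
floor(1327/25) = 53
floor(1327/125) = 10
floor(1327/625) = 2
Total = 330

330 trailing zeros


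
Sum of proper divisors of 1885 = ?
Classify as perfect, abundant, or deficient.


Proper divisors: 1, 5, 13, 29, 65, 145, 377
Sum = 1 + 5 + 13 + 29 + 65 + 145 + 377 = 635
635 < 1885 → deficient

s(1885) = 635 (deficient)


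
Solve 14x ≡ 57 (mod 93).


GCD(14, 93) = 1, unique solution
a^(-1) mod 93 = 20
x = 20 * 57 mod 93 = 24

x ≡ 24 (mod 93)


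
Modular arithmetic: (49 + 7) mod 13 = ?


49 + 7 = 56
56 mod 13 = 4


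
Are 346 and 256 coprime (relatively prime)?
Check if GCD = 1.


Euclidean algorithm:
346 = 1 * 256 + 90
256 = 2 * 90 + 76
90 = 1 * 76 + 14
76 = 5 * 14 + 6
14 = 2 * 6 + 2
6 = 3 * 2 + 0
GCD(346, 256) = 2

No, not coprime (GCD = 2)


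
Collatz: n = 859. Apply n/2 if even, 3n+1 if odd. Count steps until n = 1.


859 → 2578 → 1289 → 3868 → 1934 → 967 → 2902 → 1451 → 4354 → 2177 → 6532 → 3266 → 1633 → 4900 → 2450 → 1225 → 3676 → 1838 → 919 → 2758 → 1379 → 4138 → 2069 → 6208 → 3104 → 1552 → 776 → 388 → 194 → 97 → 292 → 146 → 73 → 220 → 110 → 55 → 166 → 83 → 250 → 125 → 376 → 188 → 94 → 47 → 142 → 71 → 214 → 107 → 322 → 161 → 484 → 242 → 121 → 364 → 182 → 91 → 274 → 137 → 412 → 206 → 103 → 310 → 155 → 466 → 233 → 700 → 350 → 175 → 526 → 263 → 790 → 395 → 1186 → 593 → 1780 → 890 → 445 → 1336 → 668 → 334 → 167 → 502 → 251 → 754 → 377 → 1132 → 566 → 283 → 850 → 425 → 1276 → 638 → 319 → 958 → 479 → 1438 → 719 → 2158 → 1079 → 3238 → 1619 → 4858 → 2429 → 7288 → 3644 → 1822 → 911 → 2734 → 1367 → 4102 → 2051 → 6154 → 3077 → 9232 → 4616 → 2308 → 1154 → 577 → 1732 → 866 → 433 → 1300 → 650 → 325 → 976 → 488 → 244 → 122 → 61 → 184 → 92 → 46 → 23 → 70 → 35 → 106 → 53 → 160 → 80 → 40 → 20 → 10 → 5 → 16 → 8 → 4 → 2 → 1
Total steps = 147

147 steps
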